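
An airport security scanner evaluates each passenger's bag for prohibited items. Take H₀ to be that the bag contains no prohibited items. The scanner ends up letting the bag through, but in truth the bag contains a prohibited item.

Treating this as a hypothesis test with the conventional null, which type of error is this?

Type II error

'Letting the bag through' corresponds to failing to reject H₀.
H₀ was not rejected but H₀ is false — a Type II error (false negative).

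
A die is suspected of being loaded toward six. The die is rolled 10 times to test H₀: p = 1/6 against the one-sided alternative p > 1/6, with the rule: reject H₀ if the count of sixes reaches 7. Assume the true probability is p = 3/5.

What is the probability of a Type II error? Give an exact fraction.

β = P(fail to reject H₀ | Ha true) = P(S ≤ 6 | p = 3/5), S ~ Binomial(10, 3/5).
Summing C(10,j)·(3/5)^j·(2/5)^{10-j} for j = 0..6 gives 6032416/9765625.

6032416/9765625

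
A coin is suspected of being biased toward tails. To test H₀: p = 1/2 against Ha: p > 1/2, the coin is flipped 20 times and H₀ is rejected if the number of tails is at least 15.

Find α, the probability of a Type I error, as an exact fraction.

5425/262144

α = P(reject H₀ | H₀ true) = P(K ≥ 15 | p = 1/2), with K ~ Binomial(20, 1/2).
P(K ≥ 15) = [C(20,15) + C(20,16) + C(20,17) + C(20,18) + C(20,19) + C(20,20)] / 2^20 = (15504 + 4845 + 1140 + 190 + 20 + 1) / 1048576 = 21700/1048576 = 5425/262144.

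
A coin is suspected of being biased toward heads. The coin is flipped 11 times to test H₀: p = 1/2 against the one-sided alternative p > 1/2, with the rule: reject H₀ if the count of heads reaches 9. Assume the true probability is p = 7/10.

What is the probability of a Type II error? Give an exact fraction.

β = P(fail to reject H₀ | Ha true) = P(S ≤ 8 | p = 7/10), S ~ Binomial(11, 7/10).
Summing C(11,j)·(7/10)^j·(3/10)^{11-j} for j = 0..8 gives 2749038183/4000000000.

2749038183/4000000000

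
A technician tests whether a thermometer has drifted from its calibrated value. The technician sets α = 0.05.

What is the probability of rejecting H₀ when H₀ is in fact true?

The significance level α is, by definition, the probability of a Type I error — P(reject H₀ | H₀ true).

0.05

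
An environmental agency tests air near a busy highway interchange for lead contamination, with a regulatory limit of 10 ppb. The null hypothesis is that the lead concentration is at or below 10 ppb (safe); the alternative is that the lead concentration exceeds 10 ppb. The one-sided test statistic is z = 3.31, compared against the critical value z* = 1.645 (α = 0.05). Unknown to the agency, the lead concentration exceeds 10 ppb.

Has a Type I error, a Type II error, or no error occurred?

No error — this is a correct decision.

Since z = 3.31 > z* = 1.645, H₀ is rejected.
H₀ is false (actually the lead concentration exceeds 10 ppb).
The decision matches the true state — no error.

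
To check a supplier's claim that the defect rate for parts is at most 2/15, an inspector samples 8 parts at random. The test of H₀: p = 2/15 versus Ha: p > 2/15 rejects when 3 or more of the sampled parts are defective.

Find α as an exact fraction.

67527008/854296875

Under H₀, Y ~ Binomial(8, 2/15); the Type I error rate is P(Y ≥ 3).
Via the complement, α = 1 − Σ_{j=0}^{2} C(8,j)(2/15)^j(13/15)^{8-j} = 67527008/854296875.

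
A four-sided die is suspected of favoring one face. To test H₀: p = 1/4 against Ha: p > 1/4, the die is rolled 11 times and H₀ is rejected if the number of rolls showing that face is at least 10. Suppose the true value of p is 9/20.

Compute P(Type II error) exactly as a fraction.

20434671802787/20480000000000

A Type II error is failing to reject when Ha holds: with p = 9/20, β = P(K ≤ 9).
Adding the binomial probabilities P(K=0)+…+P(K=9) at p = 9/20 gives 20434671802787/20480000000000.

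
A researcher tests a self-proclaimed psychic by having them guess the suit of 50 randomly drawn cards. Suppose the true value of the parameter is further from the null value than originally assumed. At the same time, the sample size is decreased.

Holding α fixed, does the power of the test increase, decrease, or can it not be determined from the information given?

The first change alone would make β decrease; the second alone would make β increase. Which effect dominates depends on the magnitudes, which are not given.
Since power = 1 − β, the effect on power is likewise indeterminate.

Cannot be determined from the information given.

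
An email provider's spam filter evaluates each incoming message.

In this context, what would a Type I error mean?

With the conventional null hypothesis that the message is legitimate (not spam):
A Type I error is rejecting H₀ when H₀ is true.
Here that means sending the message to the spam folder when actually the message is legitimate (not spam).

A Type I error would mean concluding that the message is spam when in fact the message is legitimate (not spam).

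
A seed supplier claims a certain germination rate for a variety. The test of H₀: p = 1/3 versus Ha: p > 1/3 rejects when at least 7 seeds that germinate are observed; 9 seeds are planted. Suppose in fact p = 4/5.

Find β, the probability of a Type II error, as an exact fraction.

A Type II error is failing to reject when Ha holds: with p = 4/5, β = P(K ≤ 6).
Equivalently, β = 1 − P(K ≥ 7) = 511333/1953125.

511333/1953125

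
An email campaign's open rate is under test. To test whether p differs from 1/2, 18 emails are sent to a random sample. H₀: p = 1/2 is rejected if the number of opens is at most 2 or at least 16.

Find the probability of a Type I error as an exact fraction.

The significance level is the null-hypothesis probability of the rejection region {≤2} ∪ {≥16}.
The two tails are symmetric, so α = 2·(1 + 18 + 153)/2^18 = 344/262144 = 43/32768.

43/32768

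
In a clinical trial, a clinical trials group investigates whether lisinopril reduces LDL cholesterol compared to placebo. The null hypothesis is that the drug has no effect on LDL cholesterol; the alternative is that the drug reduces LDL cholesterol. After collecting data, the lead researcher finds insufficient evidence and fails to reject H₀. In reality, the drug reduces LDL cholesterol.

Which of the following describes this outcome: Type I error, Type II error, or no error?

H₀ was not rejected, but H₀ is actually false.
Failing to reject a false null hypothesis is a Type II error (false negative).

Type II error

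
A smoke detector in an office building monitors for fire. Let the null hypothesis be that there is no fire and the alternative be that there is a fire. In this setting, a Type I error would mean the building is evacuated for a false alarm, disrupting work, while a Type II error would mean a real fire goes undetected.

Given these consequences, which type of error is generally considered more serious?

The Type II consequence (a real fire goes undetected) is more severe than the Type I consequence (the building is evacuated for a false alarm, disrupting work).

Type II error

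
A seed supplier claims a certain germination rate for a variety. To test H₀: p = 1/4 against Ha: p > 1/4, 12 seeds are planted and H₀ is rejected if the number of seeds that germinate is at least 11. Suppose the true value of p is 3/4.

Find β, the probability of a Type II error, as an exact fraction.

Under the alternative p = 3/4, K ~ Binomial(12, 3/4); β is the probability the test does not reject, P(K < 11).
Summing C(12,j)·(3/4)^j·(1/4)^{12-j} for j = 0..10 gives 14120011/16777216.

14120011/16777216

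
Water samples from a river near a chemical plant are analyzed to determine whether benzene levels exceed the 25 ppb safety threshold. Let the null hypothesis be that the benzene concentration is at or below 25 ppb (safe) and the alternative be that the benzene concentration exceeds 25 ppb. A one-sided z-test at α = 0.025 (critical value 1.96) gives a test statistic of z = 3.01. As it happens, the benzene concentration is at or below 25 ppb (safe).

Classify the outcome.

Type I error

Since z = 3.01 > z* = 1.96, H₀ is rejected.
H₀ is true (actually the benzene concentration is at or below 25 ppb (safe)).
Rejecting a true H₀ is a Type I error.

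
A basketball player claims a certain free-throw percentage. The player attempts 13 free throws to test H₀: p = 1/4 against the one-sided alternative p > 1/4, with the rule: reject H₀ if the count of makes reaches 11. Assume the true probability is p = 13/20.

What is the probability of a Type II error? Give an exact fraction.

36323681060626281/40960000000000000

β = P(fail to reject H₀ | Ha true) = P(K ≤ 10 | p = 13/20), K ~ Binomial(13, 13/20).
Summing C(13,j)·(13/20)^j·(7/20)^{13-j} for j = 0..10 gives 36323681060626281/40960000000000000.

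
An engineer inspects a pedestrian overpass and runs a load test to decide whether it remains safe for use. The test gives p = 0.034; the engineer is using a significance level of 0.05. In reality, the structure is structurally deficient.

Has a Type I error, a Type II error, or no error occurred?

The conventional null hypothesis is that the structure meets the required load capacity (safe).
Since p = 0.034 < α = 0.05, H₀ is rejected.
H₀ is false (actually the structure is structurally deficient).
The decision matches the true state — no error.

Neither — the decision is correct.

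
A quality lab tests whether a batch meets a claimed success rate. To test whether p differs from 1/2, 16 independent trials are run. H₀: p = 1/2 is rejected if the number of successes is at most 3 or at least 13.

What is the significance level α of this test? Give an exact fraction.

The significance level is the null-hypothesis probability of the rejection region {≤3} ∪ {≥13}.
Each tail has probability (1 + 16 + 120 + 560)/65536; doubling gives α = 1394/65536 = 697/32768.

697/32768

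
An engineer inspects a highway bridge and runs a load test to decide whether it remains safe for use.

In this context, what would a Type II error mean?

A Type II error would mean concluding that the structure meets the required load capacity (safe) (or at least failing to establish that the structure is structurally deficient) when in fact the structure is structurally deficient.

With the conventional null hypothesis that the structure meets the required load capacity (safe):
A Type II error is failing to reject H₀ when H₀ is false.
Here that means keeping the structure open when actually the structure is structurally deficient.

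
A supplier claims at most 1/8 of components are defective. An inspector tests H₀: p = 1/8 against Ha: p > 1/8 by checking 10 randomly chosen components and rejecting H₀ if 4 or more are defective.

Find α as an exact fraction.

7372325/268435456

Under H₀, S ~ Binomial(10, 1/8); the Type I error rate is P(S ≥ 4).
Via the complement, α = 1 − Σ_{j=0}^{3} C(10,j)(1/8)^j(7/8)^{10-j} = 7372325/268435456.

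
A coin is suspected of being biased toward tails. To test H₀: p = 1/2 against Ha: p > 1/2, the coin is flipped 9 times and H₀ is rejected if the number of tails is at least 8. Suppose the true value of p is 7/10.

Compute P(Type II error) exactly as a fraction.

401998383/500000000

Under the alternative p = 7/10, Y ~ Binomial(9, 7/10); β is the probability the test does not reject, P(Y < 8).
Summing C(9,j)·(7/10)^j·(3/10)^{9-j} for j = 0..7 gives 401998383/500000000.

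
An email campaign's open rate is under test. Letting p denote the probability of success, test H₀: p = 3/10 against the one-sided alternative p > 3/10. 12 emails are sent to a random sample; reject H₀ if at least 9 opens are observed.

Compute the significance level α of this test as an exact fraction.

338331087/200000000000

Under H₀, Y ~ Binomial(12, 3/10), and α = P(Y ≥ 9).
Adding the binomial terms for j = 9 through 12 with p = 3/10 yields 338331087/200000000000.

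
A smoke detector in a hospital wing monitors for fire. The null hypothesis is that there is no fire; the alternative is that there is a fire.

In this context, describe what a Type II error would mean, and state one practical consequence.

A Type II error would mean concluding that there is no fire (or at least failing to establish that there is a fire) when in fact there is a fire. Consequence: a real fire goes undetected.

A Type II error is failing to reject H₀ when H₀ is false.
Here that means remaining silent when actually there is a fire.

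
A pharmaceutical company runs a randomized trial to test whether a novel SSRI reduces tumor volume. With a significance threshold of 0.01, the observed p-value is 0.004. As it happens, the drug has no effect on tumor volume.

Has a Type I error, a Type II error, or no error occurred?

The conventional null hypothesis is that the drug has no effect on tumor volume.
Since p = 0.004 < α = 0.01, H₀ is rejected.
H₀ is true (actually the drug has no effect on tumor volume).
Rejecting a true H₀ is a Type I error.

Type I error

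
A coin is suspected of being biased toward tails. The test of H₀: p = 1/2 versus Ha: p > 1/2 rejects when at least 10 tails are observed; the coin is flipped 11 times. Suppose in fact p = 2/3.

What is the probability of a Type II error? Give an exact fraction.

163835/177147

β = P(fail to reject H₀ | Ha true) = P(S ≤ 9 | p = 2/3), S ~ Binomial(11, 2/3).
Equivalently, β = 1 − P(S ≥ 10) = 163835/177147.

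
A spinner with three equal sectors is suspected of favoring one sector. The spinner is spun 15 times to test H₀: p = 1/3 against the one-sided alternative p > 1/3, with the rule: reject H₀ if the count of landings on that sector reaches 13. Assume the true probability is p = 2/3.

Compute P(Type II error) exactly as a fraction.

Under the alternative p = 2/3, Y ~ Binomial(15, 2/3); β is the probability the test does not reject, P(Y < 13).
Adding the binomial probabilities P(Y=0)+…+P(Y=12) at p = 2/3 gives 13210219/14348907.

13210219/14348907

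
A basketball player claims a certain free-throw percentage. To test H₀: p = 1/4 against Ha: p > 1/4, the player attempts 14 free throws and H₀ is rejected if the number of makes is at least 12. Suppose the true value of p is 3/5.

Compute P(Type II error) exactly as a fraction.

A Type II error is failing to reject when Ha holds: with p = 3/5, β = P(K ≤ 11).
Adding the binomial probabilities P(K=0)+…+P(K=11) at p = 3/5 gives 5860647088/6103515625.

5860647088/6103515625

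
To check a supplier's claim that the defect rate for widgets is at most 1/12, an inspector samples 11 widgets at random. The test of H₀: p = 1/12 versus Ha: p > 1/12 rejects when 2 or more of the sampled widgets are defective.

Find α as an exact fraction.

86192514733/371504185344

α = P(reject H₀ | H₀ true) = P(X ≥ 2 | p = 1/12), X ~ Binomial(11, 1/12).
Computing the lower-tail complement: 1 − 285311670611/371504185344 = 86192514733/371504185344.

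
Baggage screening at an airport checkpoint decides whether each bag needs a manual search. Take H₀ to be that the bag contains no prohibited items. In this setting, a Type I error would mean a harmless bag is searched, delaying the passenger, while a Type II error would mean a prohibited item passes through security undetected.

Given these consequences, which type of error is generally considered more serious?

The Type II consequence (a prohibited item passes through security undetected) is more severe than the Type I consequence (a harmless bag is searched, delaying the passenger).

Type II error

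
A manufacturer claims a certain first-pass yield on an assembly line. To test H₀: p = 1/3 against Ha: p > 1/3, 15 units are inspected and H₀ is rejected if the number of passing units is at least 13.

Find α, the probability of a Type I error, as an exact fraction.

451/14348907

Under H₀, S ~ Binomial(15, 1/3), and α = P(S ≥ 13).
Summing C(15,j)(1/3)^j(2/3)^{15−j} for j = 13,…,15 gives 451/14348907.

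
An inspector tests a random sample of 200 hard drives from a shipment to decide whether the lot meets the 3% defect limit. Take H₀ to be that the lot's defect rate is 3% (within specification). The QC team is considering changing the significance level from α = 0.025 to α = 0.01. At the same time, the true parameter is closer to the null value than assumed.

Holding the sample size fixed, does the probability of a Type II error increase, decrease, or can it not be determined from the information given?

It increases.

A smaller α moves the rejection region further into the tail. With the alternative true, more outcomes now fall outside the rejection region, so failing to reject becomes more likely. A smaller true effect puts the Ha sampling distribution closer to H₀, so more of it falls in the non-rejection region. Both changes push β in the same direction.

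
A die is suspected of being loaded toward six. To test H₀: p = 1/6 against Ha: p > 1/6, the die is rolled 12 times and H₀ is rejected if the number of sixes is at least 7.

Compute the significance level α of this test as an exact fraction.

The Type I error probability is α = P(S ≥ 7) computed under H₀, where S ~ Binomial(12, 1/6).
Adding the binomial terms for j = 7 through 12 with p = 1/6 yields 468931/362797056.

468931/362797056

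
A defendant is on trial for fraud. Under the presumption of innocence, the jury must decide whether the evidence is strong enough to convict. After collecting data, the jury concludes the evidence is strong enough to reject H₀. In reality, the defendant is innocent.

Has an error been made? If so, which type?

Type I error

The conventional null hypothesis here is that the defendant is innocent.
H₀ was rejected, but H₀ is actually true.
Rejecting a true null hypothesis is a Type I error (false positive).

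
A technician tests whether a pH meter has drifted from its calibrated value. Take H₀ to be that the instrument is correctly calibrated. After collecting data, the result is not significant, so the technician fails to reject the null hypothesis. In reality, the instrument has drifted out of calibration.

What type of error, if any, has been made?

Type II error

H₀ was not rejected, but H₀ is actually false.
Failing to reject a false null hypothesis is a Type II error (false negative).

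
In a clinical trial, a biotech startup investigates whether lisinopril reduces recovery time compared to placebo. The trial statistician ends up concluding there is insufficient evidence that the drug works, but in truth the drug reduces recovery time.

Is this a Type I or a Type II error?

Type II error

The null hypothesis here is that the drug has no effect on recovery time.
'Concluding there is insufficient evidence that the drug works' corresponds to failing to reject H₀.
H₀ was not rejected but H₀ is false — a Type II error (false negative).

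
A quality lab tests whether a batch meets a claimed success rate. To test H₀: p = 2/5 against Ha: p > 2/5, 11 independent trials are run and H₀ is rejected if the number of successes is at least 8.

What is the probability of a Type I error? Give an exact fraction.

285952/9765625

Under H₀, K ~ Binomial(11, 2/5), and α = P(K ≥ 8).
Summing C(11,j)(2/5)^j(3/5)^{11−j} for j = 8,…,11 gives 285952/9765625.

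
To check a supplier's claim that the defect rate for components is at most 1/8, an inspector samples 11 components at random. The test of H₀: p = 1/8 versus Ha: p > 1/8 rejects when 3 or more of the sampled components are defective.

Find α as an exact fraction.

α = P(reject H₀ | H₀ true) = P(S ≥ 3 | p = 1/8), S ~ Binomial(11, 1/8).
Via the complement, α = 1 − Σ_{j=0}^{2} C(11,j)(1/8)^j(7/8)^{11-j} = 1285931725/8589934592.

1285931725/8589934592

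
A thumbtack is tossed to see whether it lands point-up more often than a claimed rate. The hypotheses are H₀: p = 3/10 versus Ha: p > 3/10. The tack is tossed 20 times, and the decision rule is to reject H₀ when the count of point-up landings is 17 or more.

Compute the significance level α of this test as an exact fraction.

54269474678631/100000000000000000000

α = P(reject H₀ | H₀ true) = P(X ≥ 17 | p = 3/10), with X ~ Binomial(20, 3/10).
P(X ≥ 17) = Σ_{j=17}^{20} C(20,j)·(3/10)^j·(7/10)^{20-j} = 54269474678631/100000000000000000000.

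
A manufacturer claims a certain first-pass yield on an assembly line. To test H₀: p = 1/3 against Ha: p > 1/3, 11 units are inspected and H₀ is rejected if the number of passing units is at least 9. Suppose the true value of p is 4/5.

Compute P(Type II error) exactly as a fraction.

A Type II error is failing to reject when Ha holds: with p = 4/5, β = P(X ≤ 8).
Summing C(11,j)·(4/5)^j·(1/5)^{11-j} for j = 0..8 gives 3736313/9765625.

3736313/9765625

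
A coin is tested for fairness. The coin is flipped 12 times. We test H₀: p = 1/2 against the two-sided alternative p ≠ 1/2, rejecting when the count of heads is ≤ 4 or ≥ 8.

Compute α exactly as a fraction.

The significance level is the null-hypothesis probability of the rejection region {≤4} ∪ {≥8}.
The two tails are symmetric, so α = 2·(1 + 12 + 66 + 220 + 495)/2^12 = 1588/4096 = 397/1024.

397/1024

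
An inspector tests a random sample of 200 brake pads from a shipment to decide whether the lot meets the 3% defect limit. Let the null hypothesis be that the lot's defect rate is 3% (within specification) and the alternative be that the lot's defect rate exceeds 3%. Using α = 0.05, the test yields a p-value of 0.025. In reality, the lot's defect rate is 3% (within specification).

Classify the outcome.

Since p = 0.025 < α = 0.05, H₀ is rejected.
H₀ is true (actually the lot's defect rate is 3% (within specification)).
Rejecting a true H₀ is a Type I error.

Type I error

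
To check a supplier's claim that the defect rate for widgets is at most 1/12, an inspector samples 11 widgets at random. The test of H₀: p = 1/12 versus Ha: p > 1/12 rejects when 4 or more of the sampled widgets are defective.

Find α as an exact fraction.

305362129/30958682112

α = P(reject H₀ | H₀ true) = P(S ≥ 4 | p = 1/12), S ~ Binomial(11, 1/12).
Computing the lower-tail complement: 1 − 30653319983/30958682112 = 305362129/30958682112.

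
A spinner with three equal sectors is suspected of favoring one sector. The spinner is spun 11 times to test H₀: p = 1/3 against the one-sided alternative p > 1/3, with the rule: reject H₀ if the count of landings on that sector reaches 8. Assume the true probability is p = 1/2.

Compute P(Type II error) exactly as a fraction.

227/256

Under the alternative p = 1/2, K ~ Binomial(11, 1/2); β is the probability the test does not reject, P(K < 8).
Equivalently, β = 1 − P(K ≥ 8) = 227/256.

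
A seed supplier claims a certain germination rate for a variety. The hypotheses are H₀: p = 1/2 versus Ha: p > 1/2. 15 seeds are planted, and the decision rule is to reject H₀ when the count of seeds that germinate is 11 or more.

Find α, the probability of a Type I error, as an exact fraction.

Under H₀, X ~ Binomial(15, 1/2), and α = P(X ≥ 11).
P(X ≥ 11) = [C(15,11) + C(15,12) + C(15,13) + C(15,14) + C(15,15)] / 2^15 = (1365 + 455 + 105 + 15 + 1) / 32768 = 1941/32768.

1941/32768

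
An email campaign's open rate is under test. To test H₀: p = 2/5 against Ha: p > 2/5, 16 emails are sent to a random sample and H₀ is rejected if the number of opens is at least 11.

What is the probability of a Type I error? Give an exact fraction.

Under H₀, S ~ Binomial(16, 2/5), and α = P(S ≥ 11).
P(S ≥ 11) = Σ_{j=11}^{16} C(16,j)·(2/5)^j·(3/5)^{16-j} = 2920824832/152587890625.

2920824832/152587890625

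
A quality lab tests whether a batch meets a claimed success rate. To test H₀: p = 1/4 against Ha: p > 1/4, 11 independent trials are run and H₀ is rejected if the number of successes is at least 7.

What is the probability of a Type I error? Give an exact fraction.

The Type I error probability is α = P(K ≥ 7) computed under H₀, where K ~ Binomial(11, 1/4).
P(K ≥ 7) = Σ_{j=7}^{11} C(11,j)·(1/4)^j·(3/4)^{11-j} = 15857/2097152.

15857/2097152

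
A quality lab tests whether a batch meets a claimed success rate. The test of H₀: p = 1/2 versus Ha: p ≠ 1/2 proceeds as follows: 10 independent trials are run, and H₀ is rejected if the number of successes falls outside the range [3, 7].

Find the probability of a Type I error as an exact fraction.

7/64

α = P(X ≤ 2 or X ≥ 8 | p = 1/2), X ~ Binomial(10, 1/2).
By symmetry, α = 2·P(X ≤ 2) = 2·(1 + 10 + 45)/1024 = 112/1024 = 7/64.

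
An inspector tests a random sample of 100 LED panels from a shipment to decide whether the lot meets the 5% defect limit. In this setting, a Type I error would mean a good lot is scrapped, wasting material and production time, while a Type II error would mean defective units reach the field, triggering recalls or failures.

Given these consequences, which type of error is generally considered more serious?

Type II error

The Type II consequence (defective units reach the field, triggering recalls or failures) is more severe than the Type I consequence (a good lot is scrapped, wasting material and production time).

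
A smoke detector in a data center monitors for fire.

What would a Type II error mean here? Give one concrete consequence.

With the conventional null hypothesis that there is no fire:
A Type II error is failing to reject H₀ when H₀ is false.
Here that means remaining silent when actually there is a fire.

A Type II error would mean concluding that there is no fire (or at least failing to establish that there is a fire) when in fact there is a fire. Consequence: a real fire goes undetected.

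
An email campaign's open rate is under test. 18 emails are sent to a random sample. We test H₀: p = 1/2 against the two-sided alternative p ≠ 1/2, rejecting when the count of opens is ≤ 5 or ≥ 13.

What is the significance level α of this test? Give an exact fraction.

α = P(X ≤ 5 or X ≥ 13 | p = 1/2), X ~ Binomial(18, 1/2).
Each tail has probability (1 + 18 + 153 + 816 + 3060 + 8568)/262144; doubling gives α = 25232/262144 = 1577/16384.

1577/16384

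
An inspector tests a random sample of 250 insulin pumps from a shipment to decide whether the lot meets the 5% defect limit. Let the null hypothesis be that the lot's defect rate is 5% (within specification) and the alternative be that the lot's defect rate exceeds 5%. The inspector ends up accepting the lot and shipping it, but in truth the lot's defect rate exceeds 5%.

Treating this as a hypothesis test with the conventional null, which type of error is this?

'Accepting the lot and shipping it' corresponds to failing to reject H₀.
H₀ was not rejected but H₀ is false — a Type II error (false negative).

Type II error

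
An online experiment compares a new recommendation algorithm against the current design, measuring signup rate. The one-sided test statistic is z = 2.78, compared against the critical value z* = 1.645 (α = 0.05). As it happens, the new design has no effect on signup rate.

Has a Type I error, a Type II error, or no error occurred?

Type I error

The conventional null hypothesis is that the new design has no effect on signup rate.
Since z = 2.78 > z* = 1.645, H₀ is rejected.
H₀ is true (actually the new design has no effect on signup rate).
Rejecting a true H₀ is a Type I error.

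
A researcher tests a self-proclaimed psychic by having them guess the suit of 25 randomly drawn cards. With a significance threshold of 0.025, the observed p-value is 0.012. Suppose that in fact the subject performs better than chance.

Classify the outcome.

The conventional null hypothesis is that the subject is guessing at random (p = 1/4).
Since p = 0.012 < α = 0.025, H₀ is rejected.
H₀ is false (actually the subject performs better than chance).
The decision matches the true state — no error.

No error — this is a correct decision.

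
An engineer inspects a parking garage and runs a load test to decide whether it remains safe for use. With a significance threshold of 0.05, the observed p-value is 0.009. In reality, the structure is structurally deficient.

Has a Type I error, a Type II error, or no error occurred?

Neither — the decision is correct.

The conventional null hypothesis is that the structure meets the required load capacity (safe).
Since p = 0.009 < α = 0.05, H₀ is rejected.
H₀ is false (actually the structure is structurally deficient).
The decision matches the true state — no error.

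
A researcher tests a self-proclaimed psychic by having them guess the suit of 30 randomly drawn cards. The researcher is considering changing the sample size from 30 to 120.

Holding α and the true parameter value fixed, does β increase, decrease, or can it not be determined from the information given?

A larger sample reduces the standard error, pulling the sampling distribution under Ha further from the non-rejection region.

It decreases.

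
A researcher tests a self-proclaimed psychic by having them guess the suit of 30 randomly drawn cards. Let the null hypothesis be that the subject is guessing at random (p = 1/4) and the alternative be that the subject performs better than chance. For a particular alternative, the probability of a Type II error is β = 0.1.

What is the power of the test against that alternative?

Power = 1 − β = 1 − 0.1 = 0.9.

0.9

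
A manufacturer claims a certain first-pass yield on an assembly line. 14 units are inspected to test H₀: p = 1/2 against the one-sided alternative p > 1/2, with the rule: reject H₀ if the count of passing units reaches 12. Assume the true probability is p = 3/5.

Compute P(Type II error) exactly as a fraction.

Under the alternative p = 3/5, K ~ Binomial(14, 3/5); β is the probability the test does not reject, P(K < 12).
Equivalently, β = 1 − P(K ≥ 12) = 5860647088/6103515625.

5860647088/6103515625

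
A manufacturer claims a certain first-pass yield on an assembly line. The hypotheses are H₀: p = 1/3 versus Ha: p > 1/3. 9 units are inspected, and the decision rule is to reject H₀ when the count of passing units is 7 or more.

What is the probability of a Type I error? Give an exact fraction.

The Type I error probability is α = P(X ≥ 7) computed under H₀, where X ~ Binomial(9, 1/3).
Summing C(9,j)(1/3)^j(2/3)^{9−j} for j = 7,…,9 gives 163/19683.

163/19683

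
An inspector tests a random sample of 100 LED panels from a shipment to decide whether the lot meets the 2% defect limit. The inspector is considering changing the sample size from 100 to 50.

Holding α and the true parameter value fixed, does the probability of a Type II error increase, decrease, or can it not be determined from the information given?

It increases.

Reducing n widens both sampling distributions, so the test has less ability to distinguish Ha from H₀.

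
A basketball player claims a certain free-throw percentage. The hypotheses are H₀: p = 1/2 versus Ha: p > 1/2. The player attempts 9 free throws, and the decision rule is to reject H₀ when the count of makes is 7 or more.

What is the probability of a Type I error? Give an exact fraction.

Under H₀, S ~ Binomial(9, 1/2), and α = P(S ≥ 7).
That's C(9,7) + C(9,8) + C(9,9) over 2^9, i.e. (36 + 9 + 1)/512 = 46/512 = 23/256.

23/256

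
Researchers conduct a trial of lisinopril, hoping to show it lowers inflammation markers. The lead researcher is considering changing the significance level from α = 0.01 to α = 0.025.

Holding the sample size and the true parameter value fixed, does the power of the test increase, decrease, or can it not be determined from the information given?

Relaxing α lowers the evidence threshold; under Ha, outcomes that previously fell short now trigger rejection.
Since power = 1 − β and β decreases, power increases.

It increases.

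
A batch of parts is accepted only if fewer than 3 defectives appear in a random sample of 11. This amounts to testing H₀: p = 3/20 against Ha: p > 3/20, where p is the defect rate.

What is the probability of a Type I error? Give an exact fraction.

Under H₀, Y ~ Binomial(11, 3/20); the Type I error rate is P(Y ≥ 3).
α = 1 − P(Y ≤ 2) = 1 − 31900138777693/40960000000000 = 9059861222307/40960000000000.

9059861222307/40960000000000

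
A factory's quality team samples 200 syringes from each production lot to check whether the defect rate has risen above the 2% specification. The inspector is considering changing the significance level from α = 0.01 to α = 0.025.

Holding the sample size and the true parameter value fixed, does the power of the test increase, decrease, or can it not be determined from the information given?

A larger α widens the rejection region, so when the alternative is true more outcomes lead to rejection — failing to reject becomes less likely.
Since power = 1 − β and β decreases, power increases.

It increases.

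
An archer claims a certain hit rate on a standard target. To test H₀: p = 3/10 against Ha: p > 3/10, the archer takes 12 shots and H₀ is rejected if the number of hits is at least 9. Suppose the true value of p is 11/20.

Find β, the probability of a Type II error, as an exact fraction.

β = P(fail to reject H₀ | Ha true) = P(X ≤ 8 | p = 11/20), X ~ Binomial(12, 11/20).
Equivalently, β = 1 − P(X ≥ 9) = 709043757719553/819200000000000.

709043757719553/819200000000000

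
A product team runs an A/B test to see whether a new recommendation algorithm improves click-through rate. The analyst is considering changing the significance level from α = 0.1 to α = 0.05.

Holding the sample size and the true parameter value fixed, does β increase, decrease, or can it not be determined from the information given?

It increases.

Tightening α shrinks the rejection region. When Ha holds, fewer sample outcomes clear the stricter threshold, so more fall in the acceptance region.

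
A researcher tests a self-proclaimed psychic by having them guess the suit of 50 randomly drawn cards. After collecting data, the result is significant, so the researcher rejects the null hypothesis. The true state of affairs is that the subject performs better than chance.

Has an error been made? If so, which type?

No error — this is a correct decision.

The conventional null hypothesis here is that the subject is guessing at random (p = 1/4).
The test rejected a false H₀ — the decision matches the true state.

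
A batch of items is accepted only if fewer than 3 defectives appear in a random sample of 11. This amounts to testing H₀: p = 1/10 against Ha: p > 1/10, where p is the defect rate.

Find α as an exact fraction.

1791237017/20000000000

Under H₀, X ~ Binomial(11, 1/10); the Type I error rate is P(X ≥ 3).
Computing the lower-tail complement: 1 − 18208762983/20000000000 = 1791237017/20000000000.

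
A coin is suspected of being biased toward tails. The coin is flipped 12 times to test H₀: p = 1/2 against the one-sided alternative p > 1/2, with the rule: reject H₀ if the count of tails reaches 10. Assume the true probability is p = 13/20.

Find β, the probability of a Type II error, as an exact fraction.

Under the alternative p = 13/20, X ~ Binomial(12, 13/20); β is the probability the test does not reject, P(X < 10).
Summing C(12,j)·(13/20)^j·(7/20)^{12-j} for j = 0..9 gives 695265215827749/819200000000000.

695265215827749/819200000000000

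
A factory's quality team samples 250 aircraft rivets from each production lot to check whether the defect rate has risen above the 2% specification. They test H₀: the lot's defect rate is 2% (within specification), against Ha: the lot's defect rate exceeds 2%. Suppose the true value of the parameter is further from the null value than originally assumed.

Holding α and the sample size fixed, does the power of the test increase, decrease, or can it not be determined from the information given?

A bigger departure from H₀ is easier for the test to detect, so it fails to reject less often.
Since power = 1 − β and β decreases, power increases.

It increases.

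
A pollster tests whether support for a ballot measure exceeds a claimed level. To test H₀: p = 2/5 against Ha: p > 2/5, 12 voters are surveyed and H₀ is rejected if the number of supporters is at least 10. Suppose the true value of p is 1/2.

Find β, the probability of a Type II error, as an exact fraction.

Under the alternative p = 1/2, S ~ Binomial(12, 1/2); β is the probability the test does not reject, P(S < 10).
Adding the binomial probabilities P(S=0)+…+P(S=9) at p = 1/2 gives 4017/4096.

4017/4096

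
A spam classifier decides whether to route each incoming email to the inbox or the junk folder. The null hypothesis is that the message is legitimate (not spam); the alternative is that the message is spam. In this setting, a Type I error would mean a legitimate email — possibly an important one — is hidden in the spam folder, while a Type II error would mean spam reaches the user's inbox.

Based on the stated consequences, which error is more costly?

Type I error

The Type I consequence (a legitimate email — possibly an important one — is hidden in the spam folder) is more severe than the Type II consequence (spam reaches the user's inbox).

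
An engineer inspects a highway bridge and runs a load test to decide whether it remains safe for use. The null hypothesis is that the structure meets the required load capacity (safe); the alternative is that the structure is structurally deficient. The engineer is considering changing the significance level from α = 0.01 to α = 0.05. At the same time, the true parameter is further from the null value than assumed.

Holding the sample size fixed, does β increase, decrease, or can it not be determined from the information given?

A larger α widens the rejection region, so when the alternative is true more outcomes lead to rejection — failing to reject becomes less likely. The further the true parameter sits from the null value, the more of the Ha sampling distribution falls in the rejection region. Both changes push β in the same direction.

It decreases.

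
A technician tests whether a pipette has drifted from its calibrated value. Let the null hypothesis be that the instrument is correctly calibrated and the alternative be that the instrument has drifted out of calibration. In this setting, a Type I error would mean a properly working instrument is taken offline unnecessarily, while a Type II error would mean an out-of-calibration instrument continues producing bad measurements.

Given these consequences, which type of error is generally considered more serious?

Type II error

The Type II consequence (an out-of-calibration instrument continues producing bad measurements) is more severe than the Type I consequence (a properly working instrument is taken offline unnecessarily).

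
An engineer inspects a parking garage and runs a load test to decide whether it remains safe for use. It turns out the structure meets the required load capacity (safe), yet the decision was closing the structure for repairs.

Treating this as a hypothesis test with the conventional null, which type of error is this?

The null hypothesis here is that the structure meets the required load capacity (safe).
'Closing the structure for repairs' corresponds to rejecting H₀.
H₀ was rejected but H₀ is true — a Type I error (false positive).

Type I error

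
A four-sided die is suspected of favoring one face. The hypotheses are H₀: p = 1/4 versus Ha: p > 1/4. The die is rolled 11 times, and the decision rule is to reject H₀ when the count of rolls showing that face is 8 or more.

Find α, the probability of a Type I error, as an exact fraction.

623/524288

Under H₀, Y ~ Binomial(11, 1/4), and α = P(Y ≥ 8).
Summing C(11,j)(1/4)^j(3/4)^{11−j} for j = 8,…,11 gives 623/524288.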